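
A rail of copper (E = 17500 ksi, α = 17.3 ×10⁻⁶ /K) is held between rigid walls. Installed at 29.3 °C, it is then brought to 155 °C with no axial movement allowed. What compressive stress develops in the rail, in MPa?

262 MPa

E = 17500 ksi = 120.7 GPa.
ΔT = 125.7 K. Constrained thermal stress σ = E·α·ΔT = 120.7×10³ MPa × 17.3×10⁻⁶ × 125.7 = 262 MPa (compressive).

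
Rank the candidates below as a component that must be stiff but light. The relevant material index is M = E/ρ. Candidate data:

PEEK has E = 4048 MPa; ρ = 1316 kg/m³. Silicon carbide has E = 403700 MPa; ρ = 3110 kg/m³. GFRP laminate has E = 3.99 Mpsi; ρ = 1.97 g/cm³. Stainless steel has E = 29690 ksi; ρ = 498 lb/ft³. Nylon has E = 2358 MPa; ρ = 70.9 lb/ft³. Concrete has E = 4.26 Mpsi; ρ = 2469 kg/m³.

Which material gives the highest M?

In SI units:
  PEEK: E = 4.048 GPa, ρ = 1316 kg/m³
  silicon carbide: E = 403.7 GPa, ρ = 3110 kg/m³
  GFRP laminate: E = 27.51 GPa, ρ = 1970 kg/m³
  stainless steel: E = 204.7 GPa, ρ = 7977 kg/m³
  nylon: E = 2.358 GPa, ρ = 1136 kg/m³
  concrete: E = 29.37 GPa, ρ = 2469 kg/m³
  silicon carbide: M = 130 MN·m/kg
  stainless steel: M = 25.7 MN·m/kg
  GFRP laminate: M = 14.0 MN·m/kg
  concrete: M = 11.9 MN·m/kg
  PEEK: M = 3.08 MN·m/kg
  nylon: M = 2.08 MN·m/kg
Silicon carbide has the largest M.

silicon carbide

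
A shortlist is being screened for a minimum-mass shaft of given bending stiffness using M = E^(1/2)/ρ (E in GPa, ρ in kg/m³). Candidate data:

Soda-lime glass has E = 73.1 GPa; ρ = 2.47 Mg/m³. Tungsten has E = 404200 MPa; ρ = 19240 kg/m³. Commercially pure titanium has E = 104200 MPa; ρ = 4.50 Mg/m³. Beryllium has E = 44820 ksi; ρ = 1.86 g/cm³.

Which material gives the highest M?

beryllium

After converting to SI:
  soda-lime glass: E = 73.10 GPa, ρ = 2470 kg/m³
  tungsten: E = 404.2 GPa, ρ = 19240 kg/m³
  commercially pure titanium: E = 104.2 GPa, ρ = 4500 kg/m³
  beryllium: E = 309.0 GPa, ρ = 1860 kg/m³
  beryllium: M = 9.45×10⁻³
  soda-lime glass: M = 3.46×10⁻³
  commercially pure titanium: M = 2.27×10⁻³
  tungsten: M = 1.04×10⁻³
Beryllium ranks first.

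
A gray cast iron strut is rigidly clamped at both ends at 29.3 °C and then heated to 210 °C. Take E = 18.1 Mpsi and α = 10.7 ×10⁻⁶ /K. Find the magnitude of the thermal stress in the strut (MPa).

241 MPa

E = 18.1 Mpsi = 124.8 GPa.
ΔT = 180.7 K. Constrained thermal stress σ = E·α·ΔT = 124.8×10³ MPa × 10.7×10⁻⁶ × 180.7 = 241 MPa (compressive).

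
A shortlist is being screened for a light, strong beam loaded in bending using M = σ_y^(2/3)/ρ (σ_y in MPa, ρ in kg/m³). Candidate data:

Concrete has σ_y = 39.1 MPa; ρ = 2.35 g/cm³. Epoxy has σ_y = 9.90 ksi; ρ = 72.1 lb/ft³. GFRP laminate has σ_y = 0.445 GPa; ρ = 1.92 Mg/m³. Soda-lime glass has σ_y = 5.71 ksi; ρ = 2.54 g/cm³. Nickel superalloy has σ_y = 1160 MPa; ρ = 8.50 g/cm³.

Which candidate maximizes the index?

Normalizing units and computing the index:
  concrete: σ_y = 39.10 MPa, ρ = 2350 kg/m³
  epoxy: σ_y = 68.26 MPa, ρ = 1155 kg/m³
  GFRP laminate: σ_y = 445.0 MPa, ρ = 1920 kg/m³
  soda-lime glass: σ_y = 39.37 MPa, ρ = 2540 kg/m³
  nickel superalloy: σ_y = 1160 MPa, ρ = 8500 kg/m³
  GFRP laminate: M = 30.4×10⁻³
  epoxy: M = 14.5×10⁻³
  nickel superalloy: M = 13.0×10⁻³
  concrete: M = 4.90×10⁻³
  soda-lime glass: M = 4.56×10⁻³
GFRP laminate has the largest M.

GFRP laminate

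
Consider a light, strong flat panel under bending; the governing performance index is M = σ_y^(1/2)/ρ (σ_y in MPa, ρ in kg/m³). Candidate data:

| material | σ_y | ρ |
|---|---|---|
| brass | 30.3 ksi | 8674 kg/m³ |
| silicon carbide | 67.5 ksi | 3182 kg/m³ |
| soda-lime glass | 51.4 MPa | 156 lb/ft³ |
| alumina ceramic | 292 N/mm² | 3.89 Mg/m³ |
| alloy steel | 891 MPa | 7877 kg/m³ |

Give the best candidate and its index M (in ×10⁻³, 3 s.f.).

silicon carbide, M = 6.78×10⁻³

Putting every candidate on a common basis:
  brass: σ_y = 208.9 MPa, ρ = 8674 kg/m³
  silicon carbide: σ_y = 465.4 MPa, ρ = 3182 kg/m³
  soda-lime glass: σ_y = 51.40 MPa, ρ = 2499 kg/m³
  alumina ceramic: σ_y = 292.0 MPa, ρ = 3890 kg/m³
  alloy steel: σ_y = 891.0 MPa, ρ = 7877 kg/m³
  silicon carbide: M = 6.78×10⁻³
  alumina ceramic: M = 4.39×10⁻³
  alloy steel: M = 3.79×10⁻³
  soda-lime glass: M = 2.87×10⁻³
  brass: M = 1.67×10⁻³
The maximum is for silicon carbide.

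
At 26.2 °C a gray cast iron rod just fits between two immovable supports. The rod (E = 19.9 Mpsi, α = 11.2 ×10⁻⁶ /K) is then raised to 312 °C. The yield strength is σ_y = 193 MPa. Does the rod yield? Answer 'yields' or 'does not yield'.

E = 19.9 Mpsi = 137.2 GPa.
ΔT = 285.8 K. Constrained thermal stress σ = E·α·ΔT = 137.2×10³ MPa × 11.2×10⁻⁶ × 285.8 = 439 MPa (compressive).
Compare to σ_y = 193 MPa: σ ≥ σ_y, so it yields.

yields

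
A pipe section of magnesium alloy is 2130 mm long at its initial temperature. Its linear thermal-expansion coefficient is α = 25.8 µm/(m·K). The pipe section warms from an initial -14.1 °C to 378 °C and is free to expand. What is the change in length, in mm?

ΔT = 378 − (-14.1) = 392.1 K.
ΔL = α·L₀·ΔT = 25.8×10⁻⁶ × 2130 mm × 392.1 K = 21.5 mm.

21.5 mm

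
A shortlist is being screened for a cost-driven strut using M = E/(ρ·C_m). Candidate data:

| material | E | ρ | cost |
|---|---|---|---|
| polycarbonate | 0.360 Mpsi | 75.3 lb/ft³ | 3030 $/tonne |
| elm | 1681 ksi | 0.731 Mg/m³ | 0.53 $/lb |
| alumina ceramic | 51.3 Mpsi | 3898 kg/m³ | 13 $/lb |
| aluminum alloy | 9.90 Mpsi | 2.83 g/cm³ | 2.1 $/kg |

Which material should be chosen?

Convert each candidate to consistent units, then evaluate M:
  polycarbonate: E = 2.482 GPa, ρ = 1206 kg/m³, cost = 3.030 $/kg
  elm: E = 11.59 GPa, ρ = 731.0 kg/m³, cost = 1.168 $/kg
  alumina ceramic: E = 353.7 GPa, ρ = 3898 kg/m³, cost = 28.66 $/kg
  aluminum alloy: E = 68.26 GPa, ρ = 2830 kg/m³, cost = 2.100 $/kg
  elm: M = 13.6 MN·m per $
  aluminum alloy: M = 11.5 MN·m per $
  alumina ceramic: M = 3.17 MN·m per $
  polycarbonate: M = 0.679 MN·m per $
Highest index: elm.

elm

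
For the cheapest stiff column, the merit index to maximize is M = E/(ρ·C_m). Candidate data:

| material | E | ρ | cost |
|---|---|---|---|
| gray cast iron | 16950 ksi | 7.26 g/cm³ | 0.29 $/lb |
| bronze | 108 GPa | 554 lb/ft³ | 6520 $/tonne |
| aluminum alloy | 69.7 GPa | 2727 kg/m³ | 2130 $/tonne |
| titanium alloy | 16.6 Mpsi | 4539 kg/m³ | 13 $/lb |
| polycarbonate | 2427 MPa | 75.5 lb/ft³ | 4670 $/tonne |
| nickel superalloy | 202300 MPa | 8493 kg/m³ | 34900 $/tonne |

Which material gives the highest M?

gray cast iron

After converting to SI:
  gray cast iron: E = 116.9 GPa, ρ = 7260 kg/m³, cost = 0.6393 $/kg
  bronze: E = 108.0 GPa, ρ = 8874 kg/m³, cost = 6.520 $/kg
  aluminum alloy: E = 69.70 GPa, ρ = 2727 kg/m³, cost = 2.130 $/kg
  titanium alloy: E = 114.5 GPa, ρ = 4539 kg/m³, cost = 28.66 $/kg
  polycarbonate: E = 2.427 GPa, ρ = 1209 kg/m³, cost = 4.670 $/kg
  nickel superalloy: E = 202.3 GPa, ρ = 8493 kg/m³, cost = 34.90 $/kg
  gray cast iron: M = 25.2 MN·m per $
  aluminum alloy: M = 12.0 MN·m per $
  bronze: M = 1.87 MN·m per $
  titanium alloy: M = 0.880 MN·m per $
  nickel superalloy: M = 0.683 MN·m per $
  polycarbonate: M = 0.430 MN·m per $
Gray cast iron has the largest M.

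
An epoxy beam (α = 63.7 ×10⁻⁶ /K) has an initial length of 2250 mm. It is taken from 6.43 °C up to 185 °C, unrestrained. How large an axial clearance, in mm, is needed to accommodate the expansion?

ΔT = 185 − 6.43 = 178.6 K.
ΔL = α·L₀·ΔT = 63.7×10⁻⁶ × 2250 mm × 178.6 K = 25.6 mm.

25.6 mm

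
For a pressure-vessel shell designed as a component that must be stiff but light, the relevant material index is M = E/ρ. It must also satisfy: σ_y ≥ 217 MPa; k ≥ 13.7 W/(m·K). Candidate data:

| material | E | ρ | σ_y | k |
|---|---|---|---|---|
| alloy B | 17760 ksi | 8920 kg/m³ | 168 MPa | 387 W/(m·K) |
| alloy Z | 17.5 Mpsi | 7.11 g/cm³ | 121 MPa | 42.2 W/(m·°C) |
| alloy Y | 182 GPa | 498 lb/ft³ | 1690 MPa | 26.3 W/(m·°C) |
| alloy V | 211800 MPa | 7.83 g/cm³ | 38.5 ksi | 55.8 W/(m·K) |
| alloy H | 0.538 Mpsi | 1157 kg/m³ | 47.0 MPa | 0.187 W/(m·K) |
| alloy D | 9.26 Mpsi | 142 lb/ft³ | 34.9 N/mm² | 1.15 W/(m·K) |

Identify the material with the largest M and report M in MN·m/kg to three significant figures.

Screen on constraints: σ_y ≥ 217 MPa; k ≥ 13.7 W/(m·K). Survivors: alloy Y, alloy V.
Putting every candidate on a common basis:
  alloy Y: E = 182.0 GPa, ρ = 7977 kg/m³
  alloy V: E = 211.8 GPa, ρ = 7830 kg/m³
  alloy V: M = 27.0 MN·m/kg
  alloy Y: M = 22.8 MN·m/kg
The maximum is for alloy V.

alloy V, M = 27.0 MN·m/kg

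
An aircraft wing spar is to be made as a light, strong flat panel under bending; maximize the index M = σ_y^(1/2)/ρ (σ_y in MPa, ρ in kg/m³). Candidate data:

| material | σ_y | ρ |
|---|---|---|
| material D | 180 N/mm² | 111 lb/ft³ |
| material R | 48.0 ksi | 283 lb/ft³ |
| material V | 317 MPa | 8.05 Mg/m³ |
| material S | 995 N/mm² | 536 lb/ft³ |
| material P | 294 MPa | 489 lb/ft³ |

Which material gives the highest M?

material D

Putting every candidate on a common basis:
  material D: σ_y = 180.0 MPa, ρ = 1778 kg/m³
  material R: σ_y = 330.9 MPa, ρ = 4533 kg/m³
  material V: σ_y = 317.0 MPa, ρ = 8050 kg/m³
  material S: σ_y = 995.0 MPa, ρ = 8586 kg/m³
  material P: σ_y = 294.0 MPa, ρ = 7833 kg/m³
  material D: M = 7.55×10⁻³
  material R: M = 4.01×10⁻³
  material S: M = 3.67×10⁻³
  material V: M = 2.21×10⁻³
  material P: M = 2.19×10⁻³
Material D ranks first.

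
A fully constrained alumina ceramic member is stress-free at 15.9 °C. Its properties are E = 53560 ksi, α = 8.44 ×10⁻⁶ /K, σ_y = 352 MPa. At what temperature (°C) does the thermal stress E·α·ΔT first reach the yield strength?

129 °C

E = 53560 ksi = 369.3 GPa.
E·α·ΔT = 352.0 MPa ⇒ ΔT = 352.0 / (369.3×10³ × 8.44×10⁻⁶) = 112.9 K.
T = 15.9 + 112.9 = 128.8 °C.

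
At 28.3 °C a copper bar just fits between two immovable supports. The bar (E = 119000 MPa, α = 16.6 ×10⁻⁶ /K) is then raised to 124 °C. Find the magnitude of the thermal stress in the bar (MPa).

E = 119000 MPa = 119.0 GPa.
ΔT = 95.70 K. Constrained thermal stress σ = E·α·ΔT = 119.0×10³ MPa × 16.6×10⁻⁶ × 95.70 = 189 MPa (compressive).

189 MPa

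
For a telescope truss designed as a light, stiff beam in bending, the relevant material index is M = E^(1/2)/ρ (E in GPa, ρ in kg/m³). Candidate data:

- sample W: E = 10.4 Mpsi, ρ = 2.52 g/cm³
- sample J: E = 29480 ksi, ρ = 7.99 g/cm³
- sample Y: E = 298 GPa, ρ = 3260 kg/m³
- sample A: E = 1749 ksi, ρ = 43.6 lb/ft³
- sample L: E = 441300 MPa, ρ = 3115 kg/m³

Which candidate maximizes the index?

Convert each candidate to consistent units, then evaluate M:
  sample W: E = 71.71 GPa, ρ = 2520 kg/m³
  sample J: E = 203.3 GPa, ρ = 7990 kg/m³
  sample Y: E = 298.0 GPa, ρ = 3260 kg/m³
  sample A: E = 12.06 GPa, ρ = 698.4 kg/m³
  sample L: E = 441.3 GPa, ρ = 3115 kg/m³
  sample L: M = 6.74×10⁻³
  sample Y: M = 5.30×10⁻³
  sample A: M = 4.97×10⁻³
  sample W: M = 3.36×10⁻³
  sample J: M = 1.78×10⁻³
The maximum is for sample L.

sample L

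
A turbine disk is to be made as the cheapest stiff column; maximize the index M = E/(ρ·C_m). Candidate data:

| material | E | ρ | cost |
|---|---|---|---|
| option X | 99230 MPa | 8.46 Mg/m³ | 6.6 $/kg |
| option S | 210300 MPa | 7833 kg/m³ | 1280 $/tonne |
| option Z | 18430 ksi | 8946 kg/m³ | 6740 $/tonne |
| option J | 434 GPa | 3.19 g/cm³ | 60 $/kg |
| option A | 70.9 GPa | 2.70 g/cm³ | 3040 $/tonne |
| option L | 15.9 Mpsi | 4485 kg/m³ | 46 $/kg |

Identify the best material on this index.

option S

Normalizing units and computing the index:
  option X: E = 99.23 GPa, ρ = 8460 kg/m³, cost = 6.600 $/kg
  option S: E = 210.3 GPa, ρ = 7833 kg/m³, cost = 1.280 $/kg
  option Z: E = 127.1 GPa, ρ = 8946 kg/m³, cost = 6.740 $/kg
  option J: E = 434.0 GPa, ρ = 3190 kg/m³, cost = 60.00 $/kg
  option A: E = 70.90 GPa, ρ = 2700 kg/m³, cost = 3.040 $/kg
  option L: E = 109.6 GPa, ρ = 4485 kg/m³, cost = 46.00 $/kg
  option S: M = 21.0 MN·m per $
  option A: M = 8.64 MN·m per $
  option J: M = 2.27 MN·m per $
  option Z: M = 2.11 MN·m per $
  option X: M = 1.78 MN·m per $
  option L: M = 0.531 MN·m per $
Highest index: option S.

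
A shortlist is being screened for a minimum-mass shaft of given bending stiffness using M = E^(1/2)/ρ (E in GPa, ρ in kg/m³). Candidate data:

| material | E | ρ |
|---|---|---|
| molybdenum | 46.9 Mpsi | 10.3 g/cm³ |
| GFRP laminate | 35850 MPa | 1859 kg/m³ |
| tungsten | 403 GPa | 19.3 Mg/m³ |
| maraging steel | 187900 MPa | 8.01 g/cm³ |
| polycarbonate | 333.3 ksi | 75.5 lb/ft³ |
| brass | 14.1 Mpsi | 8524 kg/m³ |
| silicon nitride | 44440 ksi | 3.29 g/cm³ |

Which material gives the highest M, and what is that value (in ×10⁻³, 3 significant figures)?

Normalizing units and computing the index:
  molybdenum: E = 323.4 GPa, ρ = 10300 kg/m³
  GFRP laminate: E = 35.85 GPa, ρ = 1859 kg/m³
  tungsten: E = 403.0 GPa, ρ = 19300 kg/m³
  maraging steel: E = 187.9 GPa, ρ = 8010 kg/m³
  polycarbonate: E = 2.298 GPa, ρ = 1209 kg/m³
  brass: E = 97.22 GPa, ρ = 8524 kg/m³
  silicon nitride: E = 306.4 GPa, ρ = 3290 kg/m³
  silicon nitride: M = 5.32×10⁻³
  GFRP laminate: M = 3.22×10⁻³
  molybdenum: M = 1.75×10⁻³
  maraging steel: M = 1.71×10⁻³
  polycarbonate: M = 1.25×10⁻³
  brass: M = 1.16×10⁻³
  tungsten: M = 1.04×10⁻³
Highest index: silicon nitride.

silicon nitride, M = 5.32×10⁻³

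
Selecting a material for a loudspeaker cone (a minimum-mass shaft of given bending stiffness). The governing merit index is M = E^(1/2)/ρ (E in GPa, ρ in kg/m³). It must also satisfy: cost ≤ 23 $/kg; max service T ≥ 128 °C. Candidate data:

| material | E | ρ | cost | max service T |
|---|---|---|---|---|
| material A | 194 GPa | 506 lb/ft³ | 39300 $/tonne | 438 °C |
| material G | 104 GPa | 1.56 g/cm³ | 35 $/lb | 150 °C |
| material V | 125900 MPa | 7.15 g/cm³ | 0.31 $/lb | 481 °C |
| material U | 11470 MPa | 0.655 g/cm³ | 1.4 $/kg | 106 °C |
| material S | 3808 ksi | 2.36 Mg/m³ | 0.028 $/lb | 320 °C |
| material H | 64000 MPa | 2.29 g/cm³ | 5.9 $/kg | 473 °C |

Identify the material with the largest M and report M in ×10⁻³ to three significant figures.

material H, M = 3.49×10⁻³

Screen on constraints: cost ≤ 23 $/kg; max service T ≥ 128 °C. Survivors: material V, material S, material H.
Putting every candidate on a common basis:
  material V: E = 125.9 GPa, ρ = 7150 kg/m³
  material S: E = 26.26 GPa, ρ = 2360 kg/m³
  material H: E = 64.00 GPa, ρ = 2290 kg/m³
  material H: M = 3.49×10⁻³
  material S: M = 2.17×10⁻³
  material V: M = 1.57×10⁻³
The maximum is for material H.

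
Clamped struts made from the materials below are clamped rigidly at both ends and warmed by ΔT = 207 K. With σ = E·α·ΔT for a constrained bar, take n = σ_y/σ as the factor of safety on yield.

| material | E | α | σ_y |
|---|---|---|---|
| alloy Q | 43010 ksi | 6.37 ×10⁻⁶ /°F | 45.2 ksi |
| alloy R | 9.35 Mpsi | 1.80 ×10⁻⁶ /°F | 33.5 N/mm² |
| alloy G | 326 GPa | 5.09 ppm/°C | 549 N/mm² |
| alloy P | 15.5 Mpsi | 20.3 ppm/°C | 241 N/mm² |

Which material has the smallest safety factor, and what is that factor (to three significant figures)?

Converting E to GPa, α to ×10⁻⁶/K, σ_y to MPa, then σ and n for each:
  alloy Q: E = 296.5, α = 11.5, σ_y = 311.6 → σ = 704 MPa, n = 0.443
  alloy R: E = 64.47, α = 3.24, σ_y = 33.50 → σ = 43.2 MPa, n = 0.775
  alloy G: E = 326.0, α = 5.09, σ_y = 549.0 → σ = 343 MPa, n = 1.60
  alloy P: E = 106.9, α = 20.3, σ_y = 241.0 → σ = 449 MPa, n = 0.537
Alloy Q has the lowest safety factor, n = 0.443.

alloy Q, n = 0.443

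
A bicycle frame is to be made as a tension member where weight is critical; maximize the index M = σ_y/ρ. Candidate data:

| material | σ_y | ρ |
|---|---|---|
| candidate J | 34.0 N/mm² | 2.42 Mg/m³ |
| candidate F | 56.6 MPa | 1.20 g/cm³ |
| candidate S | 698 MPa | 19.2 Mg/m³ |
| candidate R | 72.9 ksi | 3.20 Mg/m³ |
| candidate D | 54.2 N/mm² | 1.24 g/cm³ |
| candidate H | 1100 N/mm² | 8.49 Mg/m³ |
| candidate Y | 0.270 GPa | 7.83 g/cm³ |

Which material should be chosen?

Normalizing units and computing the index:
  candidate J: σ_y = 34.00 MPa, ρ = 2420 kg/m³
  candidate F: σ_y = 56.60 MPa, ρ = 1200 kg/m³
  candidate S: σ_y = 698.0 MPa, ρ = 19200 kg/m³
  candidate R: σ_y = 502.6 MPa, ρ = 3200 kg/m³
  candidate D: σ_y = 54.20 MPa, ρ = 1240 kg/m³
  candidate H: σ_y = 1100 MPa, ρ = 8490 kg/m³
  candidate Y: σ_y = 270.0 MPa, ρ = 7830 kg/m³
  candidate R: M = 157 kN·m/kg
  candidate H: M = 130 kN·m/kg
  candidate F: M = 47.2 kN·m/kg
  candidate D: M = 43.7 kN·m/kg
  candidate S: M = 36.4 kN·m/kg
  candidate Y: M = 34.5 kN·m/kg
  candidate J: M = 14.0 kN·m/kg
The maximum is for candidate R.

candidate R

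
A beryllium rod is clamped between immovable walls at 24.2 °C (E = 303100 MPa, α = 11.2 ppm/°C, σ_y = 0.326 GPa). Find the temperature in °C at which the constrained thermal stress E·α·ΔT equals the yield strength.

E = 303100 MPa = 303.1 GPa.
σ_y = 0.326 GPa = 326.0 MPa.
E·α·ΔT = 326.0 MPa ⇒ ΔT = 326.0 / (303.1×10³ × 11.2×10⁻⁶) = 96.03 K.
T = 24.2 + 96.03 = 120.2 °C.

120 °C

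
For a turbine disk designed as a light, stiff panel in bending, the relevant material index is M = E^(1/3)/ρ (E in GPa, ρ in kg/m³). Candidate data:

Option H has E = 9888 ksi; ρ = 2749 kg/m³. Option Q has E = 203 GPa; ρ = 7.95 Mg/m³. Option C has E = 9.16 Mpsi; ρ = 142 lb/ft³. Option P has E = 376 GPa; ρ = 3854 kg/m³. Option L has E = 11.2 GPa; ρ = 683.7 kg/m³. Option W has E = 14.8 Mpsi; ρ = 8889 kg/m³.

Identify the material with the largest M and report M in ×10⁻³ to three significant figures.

In SI units:
  option H: E = 68.18 GPa, ρ = 2749 kg/m³
  option Q: E = 203.0 GPa, ρ = 7950 kg/m³
  option C: E = 63.16 GPa, ρ = 2275 kg/m³
  option P: E = 376.0 GPa, ρ = 3854 kg/m³
  option L: E = 11.20 GPa, ρ = 683.7 kg/m³
  option W: E = 102.0 GPa, ρ = 8889 kg/m³
  option L: M = 3.27×10⁻³
  option P: M = 1.87×10⁻³
  option C: M = 1.75×10⁻³
  option H: M = 1.49×10⁻³
  option Q: M = 0.739×10⁻³
  option W: M = 0.526×10⁻³
Highest index: option L.

option L, M = 3.27×10⁻³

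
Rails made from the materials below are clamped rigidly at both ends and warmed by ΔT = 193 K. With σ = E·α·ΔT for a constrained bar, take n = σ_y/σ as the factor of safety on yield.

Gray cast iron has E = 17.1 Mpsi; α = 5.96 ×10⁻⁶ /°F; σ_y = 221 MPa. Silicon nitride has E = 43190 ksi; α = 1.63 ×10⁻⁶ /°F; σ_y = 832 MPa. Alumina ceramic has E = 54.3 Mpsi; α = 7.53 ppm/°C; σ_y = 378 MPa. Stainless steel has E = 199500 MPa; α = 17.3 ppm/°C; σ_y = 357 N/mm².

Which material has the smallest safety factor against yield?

Converting E to GPa, α to ×10⁻⁶/K, σ_y to MPa, then σ and n for each:
  gray cast iron: E = 117.9, α = 10.7, σ_y = 221.0 → σ = 244 MPa, n = 0.905
  silicon nitride: E = 297.8, α = 2.93, σ_y = 832.0 → σ = 169 MPa, n = 4.93
  alumina ceramic: E = 374.4, α = 7.53, σ_y = 378.0 → σ = 544 MPa, n = 0.695
  stainless steel: E = 199.5, α = 17.3, σ_y = 357.0 → σ = 666 MPa, n = 0.536
Smallest n: stainless steel with n = 0.536.

stainless steel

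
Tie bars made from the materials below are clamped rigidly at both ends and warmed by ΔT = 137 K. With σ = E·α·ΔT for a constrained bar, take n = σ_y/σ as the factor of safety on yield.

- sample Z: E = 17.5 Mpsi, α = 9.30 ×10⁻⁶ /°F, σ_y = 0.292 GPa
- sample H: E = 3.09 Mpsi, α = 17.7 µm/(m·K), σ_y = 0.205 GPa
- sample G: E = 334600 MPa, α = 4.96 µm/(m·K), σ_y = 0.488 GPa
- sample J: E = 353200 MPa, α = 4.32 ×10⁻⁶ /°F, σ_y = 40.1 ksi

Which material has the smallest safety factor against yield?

sample J

Per material, after unit conversion:
  sample Z: E = 120.7, α = 16.7, σ_y = 292.0 → σ = 277 MPa, n = 1.06
  sample H: E = 21.30, α = 17.7, σ_y = 205.0 → σ = 51.7 MPa, n = 3.97
  sample G: E = 334.6, α = 4.96, σ_y = 488.0 → σ = 227 MPa, n = 2.15
  sample J: E = 353.2, α = 7.78, σ_y = 276.5 → σ = 376 MPa, n = 0.735
The minimum is sample J at n = 0.735.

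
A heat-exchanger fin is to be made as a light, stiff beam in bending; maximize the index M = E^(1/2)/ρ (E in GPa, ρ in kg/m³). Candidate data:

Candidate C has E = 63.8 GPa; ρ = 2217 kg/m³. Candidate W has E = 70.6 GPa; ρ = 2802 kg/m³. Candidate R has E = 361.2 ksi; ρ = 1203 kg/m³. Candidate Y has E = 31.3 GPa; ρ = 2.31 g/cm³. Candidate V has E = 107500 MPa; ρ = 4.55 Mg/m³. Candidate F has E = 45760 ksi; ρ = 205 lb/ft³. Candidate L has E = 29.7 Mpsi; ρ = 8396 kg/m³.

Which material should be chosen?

Putting every candidate on a common basis:
  candidate C: E = 63.80 GPa, ρ = 2217 kg/m³
  candidate W: E = 70.60 GPa, ρ = 2802 kg/m³
  candidate R: E = 2.490 GPa, ρ = 1203 kg/m³
  candidate Y: E = 31.30 GPa, ρ = 2310 kg/m³
  candidate V: E = 107.5 GPa, ρ = 4550 kg/m³
  candidate F: E = 315.5 GPa, ρ = 3284 kg/m³
  candidate L: E = 204.8 GPa, ρ = 8396 kg/m³
  candidate F: M = 5.41×10⁻³
  candidate C: M = 3.60×10⁻³
  candidate W: M = 3.00×10⁻³
  candidate Y: M = 2.42×10⁻³
  candidate V: M = 2.28×10⁻³
  candidate L: M = 1.70×10⁻³
  candidate R: M = 1.31×10⁻³
The maximum is for candidate F.

candidate F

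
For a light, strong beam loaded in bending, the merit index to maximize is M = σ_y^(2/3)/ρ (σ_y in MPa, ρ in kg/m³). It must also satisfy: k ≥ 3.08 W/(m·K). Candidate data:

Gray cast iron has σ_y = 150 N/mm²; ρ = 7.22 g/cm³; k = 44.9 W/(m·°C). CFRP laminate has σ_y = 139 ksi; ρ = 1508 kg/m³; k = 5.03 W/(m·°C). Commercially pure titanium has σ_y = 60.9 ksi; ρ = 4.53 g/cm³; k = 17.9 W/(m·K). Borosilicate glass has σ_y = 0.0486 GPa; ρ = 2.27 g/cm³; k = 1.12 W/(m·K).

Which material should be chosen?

Screen on constraints: k ≥ 3.08 W/(m·K). Survivors: gray cast iron, CFRP laminate, commercially pure titanium.
Convert each candidate to consistent units, then evaluate M:
  gray cast iron: σ_y = 150.0 MPa, ρ = 7220 kg/m³
  CFRP laminate: σ_y = 958.4 MPa, ρ = 1508 kg/m³
  commercially pure titanium: σ_y = 419.9 MPa, ρ = 4530 kg/m³
  CFRP laminate: M = 64.5×10⁻³
  commercially pure titanium: M = 12.4×10⁻³
  gray cast iron: M = 3.91×10⁻³
The maximum is for CFRP laminate.

CFRP laminate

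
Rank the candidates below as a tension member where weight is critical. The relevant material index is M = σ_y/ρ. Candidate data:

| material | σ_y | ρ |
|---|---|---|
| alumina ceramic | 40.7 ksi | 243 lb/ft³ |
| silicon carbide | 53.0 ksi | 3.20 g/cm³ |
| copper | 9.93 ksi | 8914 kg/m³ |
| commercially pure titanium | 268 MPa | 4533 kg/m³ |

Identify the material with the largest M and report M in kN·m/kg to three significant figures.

Normalizing units and computing the index:
  alumina ceramic: σ_y = 280.6 MPa, ρ = 3892 kg/m³
  silicon carbide: σ_y = 365.4 MPa, ρ = 3200 kg/m³
  copper: σ_y = 68.46 MPa, ρ = 8914 kg/m³
  commercially pure titanium: σ_y = 268.0 MPa, ρ = 4533 kg/m³
  silicon carbide: M = 114 kN·m/kg
  alumina ceramic: M = 72.1 kN·m/kg
  commercially pure titanium: M = 59.1 kN·m/kg
  copper: M = 7.68 kN·m/kg
Silicon carbide ranks first.

silicon carbide, M = 114 kN·m/kg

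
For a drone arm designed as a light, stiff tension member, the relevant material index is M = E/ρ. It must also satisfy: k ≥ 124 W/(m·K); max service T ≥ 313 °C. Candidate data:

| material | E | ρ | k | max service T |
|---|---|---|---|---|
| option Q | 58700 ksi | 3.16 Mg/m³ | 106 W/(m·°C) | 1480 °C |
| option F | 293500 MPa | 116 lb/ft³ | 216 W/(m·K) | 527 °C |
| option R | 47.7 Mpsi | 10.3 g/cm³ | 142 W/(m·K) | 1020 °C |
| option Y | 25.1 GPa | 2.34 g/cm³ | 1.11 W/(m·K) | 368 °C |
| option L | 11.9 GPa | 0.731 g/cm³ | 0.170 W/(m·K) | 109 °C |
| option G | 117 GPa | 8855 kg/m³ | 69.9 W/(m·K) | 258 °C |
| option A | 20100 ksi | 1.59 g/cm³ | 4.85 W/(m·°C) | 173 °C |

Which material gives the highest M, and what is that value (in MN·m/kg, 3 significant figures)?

option F, M = 158 MN·m/kg

Screen on constraints: k ≥ 124 W/(m·K); max service T ≥ 313 °C. Survivors: option F, option R.
Normalizing units and computing the index:
  option F: E = 293.5 GPa, ρ = 1858 kg/m³
  option R: E = 328.9 GPa, ρ = 10300 kg/m³
  option F: M = 158 MN·m/kg
  option R: M = 31.9 MN·m/kg
Option F has the largest M.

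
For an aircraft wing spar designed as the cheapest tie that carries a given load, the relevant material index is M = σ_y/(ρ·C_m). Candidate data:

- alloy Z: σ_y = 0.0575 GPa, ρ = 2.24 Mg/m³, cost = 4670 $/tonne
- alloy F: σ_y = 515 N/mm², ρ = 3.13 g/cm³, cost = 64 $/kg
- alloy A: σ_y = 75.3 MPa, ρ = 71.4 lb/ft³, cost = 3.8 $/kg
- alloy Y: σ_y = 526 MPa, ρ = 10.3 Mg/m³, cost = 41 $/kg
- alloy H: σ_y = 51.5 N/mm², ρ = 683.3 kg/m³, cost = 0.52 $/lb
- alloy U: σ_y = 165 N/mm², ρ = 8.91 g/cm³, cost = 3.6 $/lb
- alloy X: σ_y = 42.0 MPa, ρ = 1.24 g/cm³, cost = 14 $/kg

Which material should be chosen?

Normalizing units and computing the index:
  alloy Z: σ_y = 57.50 MPa, ρ = 2240 kg/m³, cost = 4.670 $/kg
  alloy F: σ_y = 515.0 MPa, ρ = 3130 kg/m³, cost = 64.00 $/kg
  alloy A: σ_y = 75.30 MPa, ρ = 1144 kg/m³, cost = 3.800 $/kg
  alloy Y: σ_y = 526.0 MPa, ρ = 10300 kg/m³, cost = 41.00 $/kg
  alloy H: σ_y = 51.50 MPa, ρ = 683.3 kg/m³, cost = 1.146 $/kg
  alloy U: σ_y = 165.0 MPa, ρ = 8910 kg/m³, cost = 7.937 $/kg
  alloy X: σ_y = 42.00 MPa, ρ = 1240 kg/m³, cost = 14.00 $/kg
  alloy H: M = 65.7 kN·m per $
  alloy A: M = 17.3 kN·m per $
  alloy Z: M = 5.50 kN·m per $
  alloy F: M = 2.57 kN·m per $
  alloy X: M = 2.42 kN·m per $
  alloy U: M = 2.33 kN·m per $
  alloy Y: M = 1.25 kN·m per $
Highest index: alloy H.

alloy H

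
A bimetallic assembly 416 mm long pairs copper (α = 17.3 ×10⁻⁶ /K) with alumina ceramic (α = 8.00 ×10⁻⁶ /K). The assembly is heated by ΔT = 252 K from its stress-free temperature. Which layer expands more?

copper

α(copper) = 17.3×10⁻⁶/K vs α(alumina ceramic) = 8.00×10⁻⁶/K.
Higher α expands more for the same ΔT: copper.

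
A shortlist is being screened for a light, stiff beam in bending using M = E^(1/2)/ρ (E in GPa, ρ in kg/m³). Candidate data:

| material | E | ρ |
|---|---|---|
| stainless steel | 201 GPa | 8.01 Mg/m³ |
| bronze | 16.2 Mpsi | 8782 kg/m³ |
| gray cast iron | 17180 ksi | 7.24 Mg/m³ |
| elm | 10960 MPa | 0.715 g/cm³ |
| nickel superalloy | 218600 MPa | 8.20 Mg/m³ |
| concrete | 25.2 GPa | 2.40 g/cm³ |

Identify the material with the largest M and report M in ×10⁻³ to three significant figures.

Putting every candidate on a common basis:
  stainless steel: E = 201.0 GPa, ρ = 8010 kg/m³
  bronze: E = 111.7 GPa, ρ = 8782 kg/m³
  gray cast iron: E = 118.5 GPa, ρ = 7240 kg/m³
  elm: E = 10.96 GPa, ρ = 715.0 kg/m³
  nickel superalloy: E = 218.6 GPa, ρ = 8200 kg/m³
  concrete: E = 25.20 GPa, ρ = 2400 kg/m³
  elm: M = 4.63×10⁻³
  concrete: M = 2.09×10⁻³
  nickel superalloy: M = 1.80×10⁻³
  stainless steel: M = 1.77×10⁻³
  gray cast iron: M = 1.50×10⁻³
  bronze: M = 1.20×10⁻³
Highest index: elm.

elm, M = 4.63×10⁻³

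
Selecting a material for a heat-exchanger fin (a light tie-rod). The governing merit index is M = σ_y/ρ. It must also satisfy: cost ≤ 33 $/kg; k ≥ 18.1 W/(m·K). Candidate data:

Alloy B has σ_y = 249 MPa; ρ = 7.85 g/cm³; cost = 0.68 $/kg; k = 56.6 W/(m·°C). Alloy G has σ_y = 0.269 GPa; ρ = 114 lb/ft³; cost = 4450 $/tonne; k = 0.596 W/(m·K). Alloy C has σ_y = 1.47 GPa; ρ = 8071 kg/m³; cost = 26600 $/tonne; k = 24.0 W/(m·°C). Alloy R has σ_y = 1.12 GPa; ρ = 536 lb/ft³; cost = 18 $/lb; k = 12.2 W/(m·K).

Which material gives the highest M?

Screen on constraints: cost ≤ 33 $/kg; k ≥ 18.1 W/(m·K). Survivors: alloy B, alloy C.
Convert each candidate to consistent units, then evaluate M:
  alloy B: σ_y = 249.0 MPa, ρ = 7850 kg/m³
  alloy C: σ_y = 1470 MPa, ρ = 8071 kg/m³
  alloy C: M = 182 kN·m/kg
  alloy B: M = 31.7 kN·m/kg
The maximum is for alloy C.

alloy C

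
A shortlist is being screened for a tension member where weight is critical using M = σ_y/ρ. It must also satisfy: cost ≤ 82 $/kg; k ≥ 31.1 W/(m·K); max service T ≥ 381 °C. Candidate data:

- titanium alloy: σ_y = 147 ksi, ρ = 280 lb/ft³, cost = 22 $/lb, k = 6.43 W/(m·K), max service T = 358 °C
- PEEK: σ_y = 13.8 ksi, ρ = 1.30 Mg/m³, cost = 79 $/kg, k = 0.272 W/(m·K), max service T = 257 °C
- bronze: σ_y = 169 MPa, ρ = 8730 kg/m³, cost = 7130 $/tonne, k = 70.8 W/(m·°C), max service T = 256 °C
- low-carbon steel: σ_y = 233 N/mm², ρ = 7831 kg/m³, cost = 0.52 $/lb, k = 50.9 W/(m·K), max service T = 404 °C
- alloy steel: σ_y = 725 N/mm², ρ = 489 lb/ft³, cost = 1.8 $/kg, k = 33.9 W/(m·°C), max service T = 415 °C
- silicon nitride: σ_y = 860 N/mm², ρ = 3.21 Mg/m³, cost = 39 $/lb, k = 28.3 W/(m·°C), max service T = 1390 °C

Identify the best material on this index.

Screen on constraints: cost ≤ 82 $/kg; k ≥ 31.1 W/(m·K); max service T ≥ 381 °C. Survivors: low-carbon steel, alloy steel.
Normalizing units and computing the index:
  low-carbon steel: σ_y = 233.0 MPa, ρ = 7831 kg/m³
  alloy steel: σ_y = 725.0 MPa, ρ = 7833 kg/m³
  alloy steel: M = 92.6 kN·m/kg
  low-carbon steel: M = 29.8 kN·m/kg
Alloy steel ranks first.

alloy steel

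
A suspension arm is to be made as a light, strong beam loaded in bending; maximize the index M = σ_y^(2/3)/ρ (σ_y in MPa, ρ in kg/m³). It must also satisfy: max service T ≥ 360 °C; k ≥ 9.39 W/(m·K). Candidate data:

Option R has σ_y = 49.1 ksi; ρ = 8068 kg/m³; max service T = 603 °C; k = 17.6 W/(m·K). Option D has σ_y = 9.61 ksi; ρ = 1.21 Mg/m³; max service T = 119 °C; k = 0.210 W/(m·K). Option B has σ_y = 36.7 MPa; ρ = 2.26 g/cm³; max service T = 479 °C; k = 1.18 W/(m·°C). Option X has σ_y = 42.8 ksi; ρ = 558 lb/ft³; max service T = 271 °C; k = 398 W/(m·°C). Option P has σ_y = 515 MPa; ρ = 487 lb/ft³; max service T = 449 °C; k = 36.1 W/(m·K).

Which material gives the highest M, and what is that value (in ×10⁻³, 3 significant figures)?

option P, M = 8.24×10⁻³

Screen on constraints: max service T ≥ 360 °C; k ≥ 9.39 W/(m·K). Survivors: option R, option P.
Normalizing units and computing the index:
  option R: σ_y = 338.5 MPa, ρ = 8068 kg/m³
  option P: σ_y = 515.0 MPa, ρ = 7801 kg/m³
  option P: M = 8.24×10⁻³
  option R: M = 6.02×10⁻³
Option P ranks first.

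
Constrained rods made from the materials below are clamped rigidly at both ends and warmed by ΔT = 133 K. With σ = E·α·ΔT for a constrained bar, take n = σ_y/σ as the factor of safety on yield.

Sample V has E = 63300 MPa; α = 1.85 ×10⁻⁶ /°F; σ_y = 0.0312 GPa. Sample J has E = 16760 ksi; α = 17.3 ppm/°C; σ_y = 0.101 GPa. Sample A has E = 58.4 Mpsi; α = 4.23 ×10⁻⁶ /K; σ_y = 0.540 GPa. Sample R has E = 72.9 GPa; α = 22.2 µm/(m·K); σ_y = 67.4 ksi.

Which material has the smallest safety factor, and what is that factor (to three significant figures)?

sample J, n = 0.380

With everything in SI (GPa, ×10⁻⁶/K, MPa):
  sample V: E = 63.30, α = 3.33, σ_y = 31.20 → σ = 28.0 MPa, n = 1.11
  sample J: E = 115.6, α = 17.3, σ_y = 101.0 → σ = 266 MPa, n = 0.380
  sample A: E = 402.7, α = 4.23, σ_y = 540.0 → σ = 227 MPa, n = 2.38
  sample R: E = 72.90, α = 22.2, σ_y = 464.7 → σ = 215 MPa, n = 2.16
Smallest n: sample J with n = 0.380.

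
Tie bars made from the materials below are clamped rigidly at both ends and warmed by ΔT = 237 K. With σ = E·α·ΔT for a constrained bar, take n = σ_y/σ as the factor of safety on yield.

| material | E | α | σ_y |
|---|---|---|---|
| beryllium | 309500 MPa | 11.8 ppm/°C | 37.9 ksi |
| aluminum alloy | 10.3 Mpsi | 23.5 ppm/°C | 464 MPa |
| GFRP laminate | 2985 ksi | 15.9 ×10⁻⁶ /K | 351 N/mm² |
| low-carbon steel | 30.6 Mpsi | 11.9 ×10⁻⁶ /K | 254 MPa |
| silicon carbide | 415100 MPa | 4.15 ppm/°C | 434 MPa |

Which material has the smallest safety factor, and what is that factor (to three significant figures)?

beryllium, n = 0.302

In consistent units (E in GPa, α in ×10⁻⁶/K, σ_y in MPa):
  beryllium: E = 309.5, α = 11.8, σ_y = 261.3 → σ = 866 MPa, n = 0.302
  aluminum alloy: E = 71.02, α = 23.5, σ_y = 464.0 → σ = 396 MPa, n = 1.17
  GFRP laminate: E = 20.58, α = 15.9, σ_y = 351.0 → σ = 77.6 MPa, n = 4.53
  low-carbon steel: E = 211.0, α = 11.9, σ_y = 254.0 → σ = 595 MPa, n = 0.427
  silicon carbide: E = 415.1, α = 4.15, σ_y = 434.0 → σ = 408 MPa, n = 1.06
Smallest n: beryllium with n = 0.302.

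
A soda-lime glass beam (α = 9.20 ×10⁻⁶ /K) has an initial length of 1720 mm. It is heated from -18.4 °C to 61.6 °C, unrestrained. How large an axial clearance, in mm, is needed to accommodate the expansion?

ΔT = 61.6 − (-18.4) = 80.00 K.
ΔL = α·L₀·ΔT = 9.20×10⁻⁶ × 1720 mm × 80.00 K = 1.27 mm.

1.27 mm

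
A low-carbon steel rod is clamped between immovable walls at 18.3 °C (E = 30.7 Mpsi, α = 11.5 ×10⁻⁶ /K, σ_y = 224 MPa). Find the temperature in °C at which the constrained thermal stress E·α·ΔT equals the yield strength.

110 °C

E = 30.7 Mpsi = 211.7 GPa.
E·α·ΔT = 224.0 MPa ⇒ ΔT = 224.0 / (211.7×10³ × 11.5×10⁻⁶) = 92.02 K.
T = 18.3 + 92.02 = 110.3 °C.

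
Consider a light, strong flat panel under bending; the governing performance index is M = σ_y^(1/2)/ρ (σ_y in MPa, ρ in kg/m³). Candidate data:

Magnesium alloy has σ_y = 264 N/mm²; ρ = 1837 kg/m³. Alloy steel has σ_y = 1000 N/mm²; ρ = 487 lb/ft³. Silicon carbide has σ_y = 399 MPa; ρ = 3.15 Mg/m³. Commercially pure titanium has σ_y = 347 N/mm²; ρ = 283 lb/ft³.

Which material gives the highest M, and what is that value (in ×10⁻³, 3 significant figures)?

magnesium alloy, M = 8.84×10⁻³

Convert each candidate to consistent units, then evaluate M:
  magnesium alloy: σ_y = 264.0 MPa, ρ = 1837 kg/m³
  alloy steel: σ_y = 1000 MPa, ρ = 7801 kg/m³
  silicon carbide: σ_y = 399.0 MPa, ρ = 3150 kg/m³
  commercially pure titanium: σ_y = 347.0 MPa, ρ = 4533 kg/m³
  magnesium alloy: M = 8.84×10⁻³
  silicon carbide: M = 6.34×10⁻³
  commercially pure titanium: M = 4.11×10⁻³
  alloy steel: M = 4.05×10⁻³
Magnesium alloy has the largest M.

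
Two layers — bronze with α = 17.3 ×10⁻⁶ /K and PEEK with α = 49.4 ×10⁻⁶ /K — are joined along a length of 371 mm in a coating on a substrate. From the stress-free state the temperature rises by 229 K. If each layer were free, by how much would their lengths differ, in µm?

Δα = |17.3 − 49.4|×10⁻⁶/K = 32.1×10⁻⁶/K.
ΔL_mismatch = Δα·L·ΔT = 32.1×10⁻⁶ × 371.0 mm × 229.0 K = 2730 µm.

2730 µm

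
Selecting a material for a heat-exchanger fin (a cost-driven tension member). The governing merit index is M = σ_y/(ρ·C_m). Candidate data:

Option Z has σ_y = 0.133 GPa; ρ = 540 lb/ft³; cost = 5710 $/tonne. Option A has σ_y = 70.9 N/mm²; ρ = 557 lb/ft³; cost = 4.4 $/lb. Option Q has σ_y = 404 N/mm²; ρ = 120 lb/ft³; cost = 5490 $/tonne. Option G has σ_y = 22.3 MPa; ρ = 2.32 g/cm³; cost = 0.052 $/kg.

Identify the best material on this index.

Normalizing units and computing the index:
  option Z: σ_y = 133.0 MPa, ρ = 8650 kg/m³, cost = 5.710 $/kg
  option A: σ_y = 70.90 MPa, ρ = 8922 kg/m³, cost = 9.700 $/kg
  option Q: σ_y = 404.0 MPa, ρ = 1922 kg/m³, cost = 5.490 $/kg
  option G: σ_y = 22.30 MPa, ρ = 2320 kg/m³, cost = 0.05200 $/kg
  option G: M = 185 kN·m per $
  option Q: M = 38.3 kN·m per $
  option Z: M = 2.69 kN·m per $
  option A: M = 0.819 kN·m per $
Highest index: option G.

option G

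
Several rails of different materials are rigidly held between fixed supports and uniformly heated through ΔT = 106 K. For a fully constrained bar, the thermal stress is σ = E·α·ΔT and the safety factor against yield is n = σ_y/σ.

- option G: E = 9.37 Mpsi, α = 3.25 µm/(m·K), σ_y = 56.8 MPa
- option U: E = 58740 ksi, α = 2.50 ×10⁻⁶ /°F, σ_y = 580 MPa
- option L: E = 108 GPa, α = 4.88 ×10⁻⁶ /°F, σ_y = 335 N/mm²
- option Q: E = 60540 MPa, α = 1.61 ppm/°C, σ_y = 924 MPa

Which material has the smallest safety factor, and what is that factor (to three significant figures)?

option G, n = 2.55

Per material, after unit conversion:
  option G: E = 64.60, α = 3.25, σ_y = 56.80 → σ = 22.3 MPa, n = 2.55
  option U: E = 405.0, α = 4.50, σ_y = 580.0 → σ = 193 MPa, n = 3.00
  option L: E = 108.0, α = 8.78, σ_y = 335.0 → σ = 101 MPa, n = 3.33
  option Q: E = 60.54, α = 1.61, σ_y = 924.0 → σ = 10.3 MPa, n = 89.4
The minimum is option G at n = 2.55.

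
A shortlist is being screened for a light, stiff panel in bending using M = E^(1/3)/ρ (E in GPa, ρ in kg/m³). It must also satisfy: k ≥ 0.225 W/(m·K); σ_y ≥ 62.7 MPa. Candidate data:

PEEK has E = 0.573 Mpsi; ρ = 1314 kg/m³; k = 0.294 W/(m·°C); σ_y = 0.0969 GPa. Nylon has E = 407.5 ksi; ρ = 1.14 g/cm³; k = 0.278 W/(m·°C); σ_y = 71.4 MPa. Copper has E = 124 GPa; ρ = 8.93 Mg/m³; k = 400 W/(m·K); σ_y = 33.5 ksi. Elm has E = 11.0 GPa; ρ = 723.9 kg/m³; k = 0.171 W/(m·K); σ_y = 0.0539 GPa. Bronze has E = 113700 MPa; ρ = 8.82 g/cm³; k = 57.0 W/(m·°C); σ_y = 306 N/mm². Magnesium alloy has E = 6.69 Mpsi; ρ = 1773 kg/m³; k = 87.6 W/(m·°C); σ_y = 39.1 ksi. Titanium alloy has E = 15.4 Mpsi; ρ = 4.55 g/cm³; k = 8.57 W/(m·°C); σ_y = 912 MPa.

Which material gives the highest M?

magnesium alloy

Screen on constraints: k ≥ 0.225 W/(m·K); σ_y ≥ 62.7 MPa. Survivors: PEEK, nylon, copper, bronze, magnesium alloy, titanium alloy.
After converting to SI:
  PEEK: E = 3.951 GPa, ρ = 1314 kg/m³
  nylon: E = 2.810 GPa, ρ = 1140 kg/m³
  copper: E = 124.0 GPa, ρ = 8930 kg/m³
  bronze: E = 113.7 GPa, ρ = 8820 kg/m³
  magnesium alloy: E = 46.13 GPa, ρ = 1773 kg/m³
  titanium alloy: E = 106.2 GPa, ρ = 4550 kg/m³
  magnesium alloy: M = 2.02×10⁻³
  nylon: M = 1.24×10⁻³
  PEEK: M = 1.20×10⁻³
  titanium alloy: M = 1.04×10⁻³
  copper: M = 0.558×10⁻³
  bronze: M = 0.549×10⁻³
Highest index: magnesium alloy.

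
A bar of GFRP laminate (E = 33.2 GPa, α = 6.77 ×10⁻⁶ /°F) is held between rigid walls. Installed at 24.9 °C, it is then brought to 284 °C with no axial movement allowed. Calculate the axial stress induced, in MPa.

α = 6.77×10⁻⁶/°F × 9/5 = 12.2×10⁻⁶/K.
ΔT = 259.1 K. Constrained thermal stress σ = E·α·ΔT = 33.20×10³ MPa × 12.2×10⁻⁶ × 259.1 = 105 MPa (compressive).

105 MPa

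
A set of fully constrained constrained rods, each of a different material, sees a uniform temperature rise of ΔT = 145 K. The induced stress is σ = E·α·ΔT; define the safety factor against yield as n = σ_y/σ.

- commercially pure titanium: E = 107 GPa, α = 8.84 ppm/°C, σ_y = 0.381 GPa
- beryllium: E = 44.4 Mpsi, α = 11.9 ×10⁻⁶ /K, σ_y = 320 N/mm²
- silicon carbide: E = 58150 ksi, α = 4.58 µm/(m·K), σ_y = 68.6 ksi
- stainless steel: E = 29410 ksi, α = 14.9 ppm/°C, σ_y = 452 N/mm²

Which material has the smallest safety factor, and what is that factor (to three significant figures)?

Converting E to GPa, α to ×10⁻⁶/K, σ_y to MPa, then σ and n for each:
  commercially pure titanium: E = 107.0, α = 8.84, σ_y = 381.0 → σ = 137 MPa, n = 2.78
  beryllium: E = 306.1, α = 11.9, σ_y = 320.0 → σ = 528 MPa, n = 0.606
  silicon carbide: E = 400.9, α = 4.58, σ_y = 473.0 → σ = 266 MPa, n = 1.78
  stainless steel: E = 202.8, α = 14.9, σ_y = 452.0 → σ = 438 MPa, n = 1.03
Smallest n: beryllium with n = 0.606.

beryllium, n = 0.606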